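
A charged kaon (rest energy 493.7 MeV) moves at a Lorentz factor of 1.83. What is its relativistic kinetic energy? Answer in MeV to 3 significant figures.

K ≈ 410 MeV

γ = 1.83 (given)
K = (γ − 1)m₀c² = (1.83 − 1) × 493.7 MeV = 0.83000 × 493.7 MeV = 410 MeV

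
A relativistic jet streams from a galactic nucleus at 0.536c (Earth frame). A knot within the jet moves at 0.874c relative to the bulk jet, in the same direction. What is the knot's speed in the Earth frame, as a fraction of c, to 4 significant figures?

u ≈ 0.9602c

Relativistic velocity addition: u = (u' + v)/(1 + u'v/c²)
= (0.874 + 0.536)/(1 + 0.874×0.536) = 1.410/1.46846 = 0.9602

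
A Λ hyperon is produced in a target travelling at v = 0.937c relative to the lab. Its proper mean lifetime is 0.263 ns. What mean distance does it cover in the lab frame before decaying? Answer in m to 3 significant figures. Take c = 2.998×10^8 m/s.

γ = 1/√(1 − 0.937²) = 2.8626
Dilated lifetime: Δt = γτ₀ = 2.8626 × 0.263 ns = 0.75287 ns
d = vΔt = 0.937c × 0.75287 ns = 2.8091×10^8 m/s × 7.5287×10^-10 s = 0.211 m

d ≈ 0.211 m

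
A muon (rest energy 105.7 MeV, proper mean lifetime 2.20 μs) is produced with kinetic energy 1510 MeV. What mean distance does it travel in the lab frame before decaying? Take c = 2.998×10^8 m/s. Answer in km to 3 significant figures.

γ = 1 + K/(m₀c²) = 1 + 1510/105.7 = 15.286
β = √(1 − 1/γ²) = 0.99786
Dilated lifetime: γτ₀ = 15.286 × 2.20 μs = 33.629 μs
d = βc·γτ₀ = 0.99786 × (2.998×10^8 m/s) × 3.3629×10^-5 s = 10.1 km

d ≈ 10.1 km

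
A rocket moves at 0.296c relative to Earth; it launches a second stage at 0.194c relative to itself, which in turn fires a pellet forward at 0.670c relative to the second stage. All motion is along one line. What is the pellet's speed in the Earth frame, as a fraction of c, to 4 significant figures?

u ≈ 0.8649c

Compose boost 2: (0.194 + 0.296)/(1 + 0.194×0.296) = 0.4900/1.05742 = 0.463390
Compose boost 3: (0.670 + 0.463390)/(1 + 0.670×0.463390) = 1.13339/1.31047 = 0.8649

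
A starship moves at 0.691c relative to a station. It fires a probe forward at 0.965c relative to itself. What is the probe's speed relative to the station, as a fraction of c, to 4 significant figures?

u ≈ 0.9935c

Relativistic velocity addition: u = (u' + v)/(1 + u'v/c²)
= (0.965 + 0.691)/(1 + 0.965×0.691) = 1.656/1.66681 = 0.9935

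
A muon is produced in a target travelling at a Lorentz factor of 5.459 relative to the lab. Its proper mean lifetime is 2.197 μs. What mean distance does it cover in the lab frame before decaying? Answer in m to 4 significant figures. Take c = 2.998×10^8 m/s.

β = √(1 − 1/γ²) = √(1 − 1/5.459²) = 0.983079
Dilated lifetime: Δt = γτ₀ = 5.459 × 2.197 μs = 11.9934 μs
d = vΔt = 0.983079c × 11.9934 μs = 2.94727×10^8 m/s × 1.19934×10^-5 s = 3535 m

d ≈ 3535 m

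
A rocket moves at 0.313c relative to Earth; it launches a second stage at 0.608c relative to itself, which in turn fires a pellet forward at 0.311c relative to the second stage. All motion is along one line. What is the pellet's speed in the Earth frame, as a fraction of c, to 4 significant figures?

u ≈ 0.8744c

Compose boost 2: (0.608 + 0.313)/(1 + 0.608×0.313) = 0.9210/1.19030 = 0.773752
Compose boost 3: (0.311 + 0.773752)/(1 + 0.311×0.773752) = 1.08475/1.24064 = 0.8744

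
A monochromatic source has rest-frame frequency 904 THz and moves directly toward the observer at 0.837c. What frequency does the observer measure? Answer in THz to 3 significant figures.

Relativistic Doppler: f_obs = f_src √((1+β)/(1−β))
= 904 × √(1.8370/0.16300) = 904 × 3.3571 = 3030 THz

f_obs ≈ 3030 THz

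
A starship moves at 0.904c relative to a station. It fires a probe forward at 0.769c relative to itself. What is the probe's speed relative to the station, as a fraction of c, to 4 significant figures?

Relativistic velocity addition: u = (u' + v)/(1 + u'v/c²)
= (0.769 + 0.904)/(1 + 0.769×0.904) = 1.673/1.69518 = 0.9869

u ≈ 0.9869c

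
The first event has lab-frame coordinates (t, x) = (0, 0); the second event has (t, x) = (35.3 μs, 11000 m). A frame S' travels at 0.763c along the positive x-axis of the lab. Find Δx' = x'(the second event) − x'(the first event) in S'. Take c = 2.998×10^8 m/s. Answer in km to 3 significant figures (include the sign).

Δx' ≈ 4.53 km

γ = 1/√(1 − 0.763²) = 1.5470
Δx' = γ(Δx − vΔt) = 1.5470 × (11000 m − 0.763×(2.998×10^8 m/s)×35.3×10^-6 s)
= 1.5470 × (2925.2 m) = 4.53 km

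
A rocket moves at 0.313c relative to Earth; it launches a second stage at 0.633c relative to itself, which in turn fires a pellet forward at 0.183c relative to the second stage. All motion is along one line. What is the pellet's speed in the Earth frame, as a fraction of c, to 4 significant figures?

u ≈ 0.8498c

Compose boost 2: (0.633 + 0.313)/(1 + 0.633×0.313) = 0.9460/1.19813 = 0.789564
Compose boost 3: (0.183 + 0.789564)/(1 + 0.183×0.789564) = 0.972564/1.14449 = 0.8498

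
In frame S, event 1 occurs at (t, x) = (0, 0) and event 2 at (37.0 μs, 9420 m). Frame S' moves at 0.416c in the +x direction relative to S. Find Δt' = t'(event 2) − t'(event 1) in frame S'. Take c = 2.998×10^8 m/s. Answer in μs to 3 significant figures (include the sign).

γ = 1/√(1 − 0.416²) = 1.0997
Δt' = γ(Δt − vΔx/c²) = 1.0997 × (37.0 μs − 0.416×9420 m / (2.998×10^8 m/s))
= 1.0997 × (23.929 μs) = 26.3 μs

Δt' ≈ 26.3 μs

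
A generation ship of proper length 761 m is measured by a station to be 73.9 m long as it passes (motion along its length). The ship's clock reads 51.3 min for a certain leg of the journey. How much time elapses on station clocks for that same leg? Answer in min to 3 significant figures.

Δt ≈ 528 min

Length contraction ⇒ γ = L₀/L = 761/73.9 = 10.298
Time dilation: Δt = γτ₀ = 10.298 × 51.3 min = 528 min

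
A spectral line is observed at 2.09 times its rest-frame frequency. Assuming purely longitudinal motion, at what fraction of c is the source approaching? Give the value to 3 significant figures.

β ≈ 0.627

f_obs/f_src = √((1+β)/(1−β)) = 2.09  ⇒  (1+β)/(1−β) = 4.3681
β = |1 − D²|/(1 + D²) = |1 − 4.3681|/(1 + 4.3681) = 0.627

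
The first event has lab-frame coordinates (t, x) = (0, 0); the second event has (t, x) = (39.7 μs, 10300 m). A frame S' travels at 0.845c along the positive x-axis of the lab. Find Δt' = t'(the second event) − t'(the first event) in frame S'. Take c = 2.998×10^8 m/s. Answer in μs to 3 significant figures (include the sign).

Δt' ≈ 20.0 μs

γ = 1/√(1 − 0.845²) = 1.8700
Δt' = γ(Δt − vΔx/c²) = 1.8700 × (39.7 μs − 0.845×10300 m / (2.998×10^8 m/s))
= 1.8700 × (10.669 μs) = 20.0 μs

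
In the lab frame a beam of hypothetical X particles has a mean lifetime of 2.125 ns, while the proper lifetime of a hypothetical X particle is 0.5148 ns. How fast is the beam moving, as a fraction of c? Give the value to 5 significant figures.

β ≈ 0.97021

γ = Δt/τ₀ = 2.125/0.5148 = 4.127817
β = √(1 − 1/γ²) = √(1 − 1/4.127817²) = 0.97021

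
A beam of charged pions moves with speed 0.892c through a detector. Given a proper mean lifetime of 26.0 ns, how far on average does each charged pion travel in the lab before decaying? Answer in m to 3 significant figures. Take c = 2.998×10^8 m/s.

d ≈ 15.4 m

γ = 1/√(1 − 0.892²) = 2.2122
Dilated lifetime: Δt = γτ₀ = 2.2122 × 26.0 ns = 57.518 ns
d = vΔt = 0.892c × 57.518 ns = 2.6742×10^8 m/s × 5.7518×10^-8 s = 15.4 m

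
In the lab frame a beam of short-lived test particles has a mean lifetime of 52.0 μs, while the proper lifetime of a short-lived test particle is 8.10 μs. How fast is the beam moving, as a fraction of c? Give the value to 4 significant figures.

β ≈ 0.9878

γ = Δt/τ₀ = 52.0/8.10 = 6.41975
β = √(1 − 1/γ²) = √(1 − 1/6.41975²) = 0.9878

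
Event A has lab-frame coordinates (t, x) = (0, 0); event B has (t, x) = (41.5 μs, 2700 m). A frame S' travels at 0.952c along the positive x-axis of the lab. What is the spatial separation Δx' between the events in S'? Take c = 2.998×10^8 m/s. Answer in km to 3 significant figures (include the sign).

Δx' ≈ -29.9 km

γ = 1/√(1 − 0.952²) = 3.2669
Δx' = γ(Δx − vΔt) = 3.2669 × (2700 m − 0.952×(2.998×10^8 m/s)×41.5×10^-6 s)
= 3.2669 × (-9144.5 m) = -29.9 km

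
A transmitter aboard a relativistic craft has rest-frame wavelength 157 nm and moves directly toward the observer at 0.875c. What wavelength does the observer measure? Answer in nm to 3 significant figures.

λ_obs ≈ 40.5 nm

Relativistic Doppler: λ_obs = λ_src √((1−β)/(1+β))
= 157 × √(0.12500/1.8750) = 157 × 0.25820 = 40.5 nm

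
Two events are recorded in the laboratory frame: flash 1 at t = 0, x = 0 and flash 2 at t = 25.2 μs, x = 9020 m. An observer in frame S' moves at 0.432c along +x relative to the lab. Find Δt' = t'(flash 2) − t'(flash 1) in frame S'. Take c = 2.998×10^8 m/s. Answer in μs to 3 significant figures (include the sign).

Δt' ≈ 13.5 μs

γ = 1/√(1 − 0.432²) = 1.1088
Δt' = γ(Δt − vΔx/c²) = 1.1088 × (25.2 μs − 0.432×9020 m / (2.998×10^8 m/s))
= 1.1088 × (12.203 μs) = 13.5 μs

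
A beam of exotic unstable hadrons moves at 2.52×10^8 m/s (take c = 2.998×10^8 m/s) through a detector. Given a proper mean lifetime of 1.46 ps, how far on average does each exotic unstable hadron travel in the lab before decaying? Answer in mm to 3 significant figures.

d ≈ 0.679 mm

β = v/c = 2.52×10^8 / 2.998×10^8 = 0.84056
γ = 1/√(1 − 0.84056²) = 1.8460
Dilated lifetime: Δt = γτ₀ = 1.8460 × 1.46 ps = 2.6951 ps
d = vΔt = 0.84056c × 2.6951 ps = 2.5200×10^8 m/s × 2.6951×10^-12 s = 0.679 mm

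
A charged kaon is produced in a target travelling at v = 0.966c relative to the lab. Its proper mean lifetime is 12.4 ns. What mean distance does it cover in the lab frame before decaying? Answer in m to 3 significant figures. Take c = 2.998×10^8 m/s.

γ = 1/√(1 − 0.966²) = 3.8678
Dilated lifetime: Δt = γτ₀ = 3.8678 × 12.4 ns = 47.961 ns
d = vΔt = 0.966c × 47.961 ns = 2.8961×10^8 m/s × 4.7961×10^-8 s = 13.9 m

d ≈ 13.9 m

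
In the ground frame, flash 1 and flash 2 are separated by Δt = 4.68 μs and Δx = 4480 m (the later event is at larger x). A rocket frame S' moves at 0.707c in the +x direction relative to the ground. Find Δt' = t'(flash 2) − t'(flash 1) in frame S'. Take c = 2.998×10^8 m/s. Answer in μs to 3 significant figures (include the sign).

γ = 1/√(1 − 0.707²) = 1.4140
Δt' = γ(Δt − vΔx/c²) = 1.4140 × (4.68 μs − 0.707×4480 m / (2.998×10^8 m/s))
= 1.4140 × (-5.8849 μs) = -8.32 μs

Δt' ≈ -8.32 μs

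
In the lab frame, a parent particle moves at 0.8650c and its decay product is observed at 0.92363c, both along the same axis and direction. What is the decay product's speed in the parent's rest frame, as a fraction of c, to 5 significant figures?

Inverse velocity addition: u' = (u − v)/(1 − uv/c²)
= (0.92363 − 0.8650)/(1 − 0.92363×0.8650) = 0.058630/0.2010601 = 0.29160

u' ≈ 0.29160c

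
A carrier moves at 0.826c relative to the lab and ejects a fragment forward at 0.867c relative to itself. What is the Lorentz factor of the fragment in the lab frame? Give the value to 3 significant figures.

γ ≈ 6.11

u_lab = (0.867 + 0.826)/(1 + 0.867×0.826) = 1.693/1.71614 = 0.986515
γ = 1/√(1 − 0.986515²) = 6.11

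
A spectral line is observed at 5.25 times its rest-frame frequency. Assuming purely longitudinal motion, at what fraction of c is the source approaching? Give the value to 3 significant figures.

f_obs/f_src = √((1+β)/(1−β)) = 5.25  ⇒  (1+β)/(1−β) = 27.562
β = |1 − D²|/(1 + D²) = |1 − 27.562|/(1 + 27.562) = 0.930

β ≈ 0.930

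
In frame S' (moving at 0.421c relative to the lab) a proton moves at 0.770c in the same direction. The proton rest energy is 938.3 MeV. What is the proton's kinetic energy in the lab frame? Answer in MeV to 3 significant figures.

u_lab = (0.770 + 0.421)/(1 + 0.770×0.421) = 0.899431
γ = 1/√(1 − 0.899431²) = 2.2880
K = (γ − 1)m₀c² = (2.2880 − 1) × 938.3 = 1.2880 × 938.3 = 1210 MeV

K ≈ 1210 MeV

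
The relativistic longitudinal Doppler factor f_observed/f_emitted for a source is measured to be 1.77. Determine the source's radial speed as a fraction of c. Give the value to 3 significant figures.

f_obs/f_src = √((1+β)/(1−β)) = 1.77  ⇒  (1+β)/(1−β) = 3.1329
β = |1 − D²|/(1 + D²) = |1 − 3.1329|/(1 + 3.1329) = 0.516

β ≈ 0.516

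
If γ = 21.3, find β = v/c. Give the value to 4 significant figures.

β = √(1 − 1/γ²) = √(1 − 1/21.3²) = √(0.997796) = 0.9989

β ≈ 0.9989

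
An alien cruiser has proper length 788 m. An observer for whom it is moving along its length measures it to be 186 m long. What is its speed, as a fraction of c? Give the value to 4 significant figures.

γ = L₀/L = 788/186 = 4.23656
β = √(1 − 1/γ²) = 0.9717

β ≈ 0.9717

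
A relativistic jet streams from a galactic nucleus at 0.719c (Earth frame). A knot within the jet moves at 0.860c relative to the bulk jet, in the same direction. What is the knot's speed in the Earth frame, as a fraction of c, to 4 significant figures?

Relativistic velocity addition: u = (u' + v)/(1 + u'v/c²)
= (0.860 + 0.719)/(1 + 0.860×0.719) = 1.579/1.61834 = 0.9757

u ≈ 0.9757c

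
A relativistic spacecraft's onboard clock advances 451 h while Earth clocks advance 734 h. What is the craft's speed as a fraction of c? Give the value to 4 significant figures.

γ = Δt/τ₀ = 734/451 = 1.62749
β = √(1 − 1/γ²) = √(1 − 1/1.62749²) = 0.7890

β ≈ 0.7890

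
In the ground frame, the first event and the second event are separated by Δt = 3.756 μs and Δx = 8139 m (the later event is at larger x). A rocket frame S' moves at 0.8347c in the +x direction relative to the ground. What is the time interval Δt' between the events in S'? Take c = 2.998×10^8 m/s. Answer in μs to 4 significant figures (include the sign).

Δt' ≈ -34.33 μs

γ = 1/√(1 − 0.8347²) = 1.81585
Δt' = γ(Δt − vΔx/c²) = 1.81585 × (3.756 μs − 0.8347×8139 m / (2.998×10^8 m/s))
= 1.81585 × (-18.9045 μs) = -34.33 μs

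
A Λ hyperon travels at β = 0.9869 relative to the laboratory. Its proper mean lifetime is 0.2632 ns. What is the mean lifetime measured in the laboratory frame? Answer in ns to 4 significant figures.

γ = 1/√(1 − 0.9869²) = 6.19835
Time dilation: Δt = γτ₀ = 6.19835 × 0.2632 ns = 1.631 ns

Δt ≈ 1.631 ns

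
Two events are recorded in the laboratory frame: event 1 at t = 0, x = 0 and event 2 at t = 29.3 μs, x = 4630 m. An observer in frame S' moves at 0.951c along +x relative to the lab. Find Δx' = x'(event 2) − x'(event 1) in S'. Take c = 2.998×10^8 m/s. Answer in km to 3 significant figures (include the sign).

Δx' ≈ -12.0 km

γ = 1/√(1 − 0.951²) = 3.2342
Δx' = γ(Δx − vΔt) = 3.2342 × (4630 m − 0.951×(2.998×10^8 m/s)×29.3×10^-6 s)
= 3.2342 × (-3723.7 m) = -12.0 km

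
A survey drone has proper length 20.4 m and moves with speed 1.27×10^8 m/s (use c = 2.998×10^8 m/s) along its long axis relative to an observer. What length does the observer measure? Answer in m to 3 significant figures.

L ≈ 18.5 m

β = v/c = 1.27×10^8 / 2.998×10^8 = 0.42362
γ = 1/√(1 − 0.42362²) = 1.1039
Length contraction: L = L₀/γ = 20.4/1.1039 = 18.5 m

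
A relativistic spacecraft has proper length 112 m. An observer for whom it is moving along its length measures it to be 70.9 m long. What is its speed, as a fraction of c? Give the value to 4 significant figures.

γ = L₀/L = 112/70.9 = 1.57969
β = √(1 − 1/γ²) = 0.7741

β ≈ 0.7741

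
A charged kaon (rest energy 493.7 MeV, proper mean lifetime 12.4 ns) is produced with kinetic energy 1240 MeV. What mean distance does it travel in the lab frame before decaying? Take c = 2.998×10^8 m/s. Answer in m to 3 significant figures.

d ≈ 12.5 m

γ = 1 + K/(m₀c²) = 1 + 1240/493.7 = 3.5116
β = √(1 − 1/γ²) = 0.95860
Dilated lifetime: γτ₀ = 3.5116 × 12.4 ns = 43.544 ns
d = βc·γτ₀ = 0.95860 × (2.998×10^8 m/s) × 4.3544×10^-8 s = 12.5 m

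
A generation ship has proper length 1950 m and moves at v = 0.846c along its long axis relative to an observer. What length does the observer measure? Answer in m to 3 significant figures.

γ = 1/√(1 − 0.846²) = 1.8755
Length contraction: L = L₀/γ = 1950/1.8755 = 1040 m

L ≈ 1040 m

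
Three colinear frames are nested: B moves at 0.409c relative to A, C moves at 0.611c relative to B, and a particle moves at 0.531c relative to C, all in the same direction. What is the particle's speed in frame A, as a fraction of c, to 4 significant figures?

u ≈ 0.9398c

Compose boost 2: (0.611 + 0.409)/(1 + 0.611×0.409) = 1.020/1.24990 = 0.816066
Compose boost 3: (0.531 + 0.816066)/(1 + 0.531×0.816066) = 1.34707/1.43333 = 0.9398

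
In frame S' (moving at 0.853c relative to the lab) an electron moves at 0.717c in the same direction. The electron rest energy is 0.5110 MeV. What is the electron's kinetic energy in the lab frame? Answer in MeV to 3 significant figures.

K ≈ 1.75 MeV

u_lab = (0.717 + 0.853)/(1 + 0.717×0.853) = 0.974187
γ = 1/√(1 − 0.974187²) = 4.4298
K = (γ − 1)m₀c² = (4.4298 − 1) × 0.5110 = 3.4298 × 0.5110 = 1.75 MeV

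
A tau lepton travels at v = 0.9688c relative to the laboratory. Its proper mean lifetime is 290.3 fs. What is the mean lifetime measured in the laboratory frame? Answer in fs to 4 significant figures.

γ = 1/√(1 − 0.9688²) = 4.03480
Time dilation: Δt = γτ₀ = 4.03480 × 290.3 fs = 1171 fs

Δt ≈ 1171 fs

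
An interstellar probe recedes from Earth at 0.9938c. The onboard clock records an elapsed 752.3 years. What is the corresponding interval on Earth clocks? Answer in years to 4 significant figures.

γ = 1/√(1 − 0.9938²) = 8.99422
Time dilation: Δt = γτ₀ = 8.99422 × 752.3 years = 6766 years

Δt ≈ 6766 years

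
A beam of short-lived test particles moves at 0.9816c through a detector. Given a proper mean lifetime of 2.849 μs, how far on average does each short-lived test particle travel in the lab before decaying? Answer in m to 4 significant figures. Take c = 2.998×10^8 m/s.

γ = 1/√(1 − 0.9816²) = 5.23701
Dilated lifetime: Δt = γτ₀ = 5.23701 × 2.849 μs = 14.9202 μs
d = vΔt = 0.9816c × 14.9202 μs = 2.94284×10^8 m/s × 1.49202×10^-5 s = 4391 m

d ≈ 4391 m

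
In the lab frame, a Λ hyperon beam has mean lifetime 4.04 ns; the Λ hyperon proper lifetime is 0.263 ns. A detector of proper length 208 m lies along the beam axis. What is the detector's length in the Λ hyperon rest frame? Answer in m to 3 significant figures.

L ≈ 13.5 m

Time dilation ⇒ γ = Δt/τ₀ = 4.04/0.263 = 15.361
Length contraction: L = L₀/γ = 208/15.361 = 13.5 m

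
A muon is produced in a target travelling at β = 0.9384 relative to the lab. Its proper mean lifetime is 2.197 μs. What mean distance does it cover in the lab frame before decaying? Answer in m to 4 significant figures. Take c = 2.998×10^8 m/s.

γ = 1/√(1 − 0.9384²) = 2.89393
Dilated lifetime: Δt = γτ₀ = 2.89393 × 2.197 μs = 6.35796 μs
d = vΔt = 0.9384c × 6.35796 μs = 2.81332×10^8 m/s × 6.35796×10^-6 s = 1789 m

d ≈ 1789 m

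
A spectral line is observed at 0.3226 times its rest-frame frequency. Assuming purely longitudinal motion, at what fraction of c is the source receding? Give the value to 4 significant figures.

f_obs/f_src = √((1−β)/(1+β)) = 0.3226  ⇒  (1−β)/(1+β) = 0.104071
β = |1 − D²|/(1 + D²) = |1 − 0.104071|/(1 + 0.104071) = 0.8115

β ≈ 0.8115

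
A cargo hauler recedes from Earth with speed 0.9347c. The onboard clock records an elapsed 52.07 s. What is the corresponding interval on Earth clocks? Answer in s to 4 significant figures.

γ = 1/√(1 − 0.9347²) = 2.81343
Time dilation: Δt = γτ₀ = 2.81343 × 52.07 s = 146.5 s

Δt ≈ 146.5 s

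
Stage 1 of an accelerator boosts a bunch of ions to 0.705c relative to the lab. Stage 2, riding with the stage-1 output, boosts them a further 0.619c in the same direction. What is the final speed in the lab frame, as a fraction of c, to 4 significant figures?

Compose boost 2: (0.619 + 0.705)/(1 + 0.619×0.705) = 1.324/1.43640 = 0.9218

u ≈ 0.9218c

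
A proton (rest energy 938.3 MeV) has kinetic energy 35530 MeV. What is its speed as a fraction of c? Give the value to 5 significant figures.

β ≈ 0.99967

γ = 1 + K/(m₀c²) = 1 + 35530/938.3 = 38.86635
β = √(1 − 1/γ²) = 0.99967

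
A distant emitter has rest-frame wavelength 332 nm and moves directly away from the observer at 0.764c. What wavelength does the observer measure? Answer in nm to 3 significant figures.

Relativistic Doppler: λ_obs = λ_src √((1+β)/(1−β))
= 332 × √(1.7640/0.23600) = 332 × 2.7340 = 908 nm

λ_obs ≈ 908 nm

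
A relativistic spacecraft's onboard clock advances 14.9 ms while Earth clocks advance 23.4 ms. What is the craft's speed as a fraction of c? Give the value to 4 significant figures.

β ≈ 0.7711

γ = Δt/τ₀ = 23.4/14.9 = 1.57047
β = √(1 − 1/γ²) = √(1 − 1/1.57047²) = 0.7711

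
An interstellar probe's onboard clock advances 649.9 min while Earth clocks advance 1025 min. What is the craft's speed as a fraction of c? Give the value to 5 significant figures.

β ≈ 0.77329

γ = Δt/τ₀ = 1025/649.9 = 1.577166
β = √(1 − 1/γ²) = √(1 − 1/1.577166²) = 0.77329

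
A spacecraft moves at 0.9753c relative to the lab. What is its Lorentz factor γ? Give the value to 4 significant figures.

γ ≈ 4.527

γ = 1/√(1 − β²) = 1/√(1 − 0.9753²) = 1/√(0.0487899) = 4.527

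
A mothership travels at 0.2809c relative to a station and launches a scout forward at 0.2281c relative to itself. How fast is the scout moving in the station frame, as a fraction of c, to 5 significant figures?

Compose boost 2: (0.2281 + 0.2809)/(1 + 0.2281×0.2809) = 0.50900/1.064073 = 0.47835

u ≈ 0.47835c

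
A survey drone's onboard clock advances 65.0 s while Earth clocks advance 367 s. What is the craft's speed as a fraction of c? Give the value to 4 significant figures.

γ = Δt/τ₀ = 367/65.0 = 5.64615
β = √(1 − 1/γ²) = √(1 − 1/5.64615²) = 0.9842

β ≈ 0.9842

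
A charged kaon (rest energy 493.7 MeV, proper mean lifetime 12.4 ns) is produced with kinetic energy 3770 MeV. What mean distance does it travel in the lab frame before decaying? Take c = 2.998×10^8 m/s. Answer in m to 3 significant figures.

d ≈ 31.9 m

γ = 1 + K/(m₀c²) = 1 + 3770/493.7 = 8.6362
β = √(1 − 1/γ²) = 0.99327
Dilated lifetime: γτ₀ = 8.6362 × 12.4 ns = 107.09 ns
d = βc·γτ₀ = 0.99327 × (2.998×10^8 m/s) × 1.0709×10^-7 s = 31.9 m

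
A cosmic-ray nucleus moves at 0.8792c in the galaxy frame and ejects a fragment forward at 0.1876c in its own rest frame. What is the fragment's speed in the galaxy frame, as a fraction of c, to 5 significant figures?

u ≈ 0.91576c

Compose boost 2: (0.1876 + 0.8792)/(1 + 0.1876×0.8792) = 1.0668/1.164938 = 0.91576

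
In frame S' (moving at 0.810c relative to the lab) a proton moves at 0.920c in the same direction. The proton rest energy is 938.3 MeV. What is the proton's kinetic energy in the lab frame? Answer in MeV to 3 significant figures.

K ≈ 6190 MeV

u_lab = (0.920 + 0.810)/(1 + 0.920×0.810) = 0.991290
γ = 1/√(1 − 0.991290²) = 7.5934
K = (γ − 1)m₀c² = (7.5934 − 1) × 938.3 = 6.5934 × 938.3 = 6190 MeV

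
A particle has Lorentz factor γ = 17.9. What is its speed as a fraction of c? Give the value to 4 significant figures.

β ≈ 0.9984

β = √(1 − 1/γ²) = √(1 − 1/17.9²) = √(0.996879) = 0.9984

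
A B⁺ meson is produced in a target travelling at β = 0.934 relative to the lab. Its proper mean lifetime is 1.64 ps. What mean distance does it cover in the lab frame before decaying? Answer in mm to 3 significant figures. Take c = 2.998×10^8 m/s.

d ≈ 1.29 mm

γ = 1/√(1 − 0.934²) = 2.7990
Dilated lifetime: Δt = γτ₀ = 2.7990 × 1.64 ps = 4.5903 ps
d = vΔt = 0.934c × 4.5903 ps = 2.8001×10^8 m/s × 4.5903×10^-12 s = 1.29 mm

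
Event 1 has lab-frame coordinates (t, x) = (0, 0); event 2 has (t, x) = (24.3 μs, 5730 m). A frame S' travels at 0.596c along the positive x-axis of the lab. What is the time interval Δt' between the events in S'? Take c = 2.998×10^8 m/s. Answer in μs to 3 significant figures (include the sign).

Δt' ≈ 16.1 μs

γ = 1/√(1 − 0.596²) = 1.2454
Δt' = γ(Δt − vΔx/c²) = 1.2454 × (24.3 μs − 0.596×5730 m / (2.998×10^8 m/s))
= 1.2454 × (12.909 μs) = 16.1 μs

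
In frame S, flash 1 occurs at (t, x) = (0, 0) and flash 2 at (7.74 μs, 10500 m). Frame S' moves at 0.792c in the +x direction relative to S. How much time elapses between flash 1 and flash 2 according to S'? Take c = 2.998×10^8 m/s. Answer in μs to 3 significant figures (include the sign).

Δt' ≈ -32.8 μs

γ = 1/√(1 − 0.792²) = 1.6379
Δt' = γ(Δt − vΔx/c²) = 1.6379 × (7.74 μs − 0.792×10500 m / (2.998×10^8 m/s))
= 1.6379 × (-19.998 μs) = -32.8 μs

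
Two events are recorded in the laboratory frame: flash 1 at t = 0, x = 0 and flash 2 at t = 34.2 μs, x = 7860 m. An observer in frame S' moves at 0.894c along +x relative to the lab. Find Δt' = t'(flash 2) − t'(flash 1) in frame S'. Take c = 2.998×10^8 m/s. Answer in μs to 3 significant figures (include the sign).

Δt' ≈ 24.0 μs

γ = 1/√(1 − 0.894²) = 2.2318
Δt' = γ(Δt − vΔx/c²) = 2.2318 × (34.2 μs − 0.894×7860 m / (2.998×10^8 m/s))
= 2.2318 × (10.762 μs) = 24.0 μs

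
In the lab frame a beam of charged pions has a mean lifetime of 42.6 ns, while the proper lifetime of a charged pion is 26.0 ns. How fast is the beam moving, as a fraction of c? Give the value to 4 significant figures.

γ = Δt/τ₀ = 42.6/26.0 = 1.63846
β = √(1 − 1/γ²) = √(1 − 1/1.63846²) = 0.7921

β ≈ 0.7921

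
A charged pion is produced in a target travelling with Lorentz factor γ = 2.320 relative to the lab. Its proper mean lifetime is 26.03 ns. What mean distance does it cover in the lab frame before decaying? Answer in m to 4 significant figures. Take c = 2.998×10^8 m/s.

β = √(1 − 1/γ²) = √(1 − 1/2.320²) = 0.902335
Dilated lifetime: Δt = γτ₀ = 2.320 × 26.03 ns = 60.3896 ns
d = vΔt = 0.902335c × 60.3896 ns = 2.70520×10^8 m/s × 6.03896×10^-8 s = 16.34 m

d ≈ 16.34 m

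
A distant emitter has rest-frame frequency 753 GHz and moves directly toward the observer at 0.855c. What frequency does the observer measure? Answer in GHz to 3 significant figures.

f_obs ≈ 2690 GHz

Relativistic Doppler: f_obs = f_src √((1+β)/(1−β))
= 753 × √(1.8550/0.14500) = 753 × 3.5767 = 2690 GHz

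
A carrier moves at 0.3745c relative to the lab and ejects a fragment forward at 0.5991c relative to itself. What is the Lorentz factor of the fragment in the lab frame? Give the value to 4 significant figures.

γ ≈ 1.649

u_lab = (0.5991 + 0.3745)/(1 + 0.5991×0.3745) = 0.97360/1.224363 = 0.7951890
γ = 1/√(1 − 0.7951890²) = 1.649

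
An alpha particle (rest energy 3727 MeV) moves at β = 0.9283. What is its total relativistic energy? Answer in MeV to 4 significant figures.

γ = 1/√(1 − 0.9283²) = 2.68939
E = γm₀c² = 2.68939 × 3727 MeV = 10020 MeV

E ≈ 10020 MeV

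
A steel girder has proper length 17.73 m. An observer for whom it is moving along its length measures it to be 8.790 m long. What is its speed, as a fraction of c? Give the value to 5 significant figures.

γ = L₀/L = 17.73/8.790 = 2.017065
β = √(1 − 1/γ²) = 0.86845

β ≈ 0.86845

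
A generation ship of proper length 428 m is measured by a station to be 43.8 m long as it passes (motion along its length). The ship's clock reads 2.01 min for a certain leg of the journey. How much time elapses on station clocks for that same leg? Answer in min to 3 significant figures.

Length contraction ⇒ γ = L₀/L = 428/43.8 = 9.7717
Time dilation: Δt = γτ₀ = 9.7717 × 2.01 min = 19.6 min

Δt ≈ 19.6 min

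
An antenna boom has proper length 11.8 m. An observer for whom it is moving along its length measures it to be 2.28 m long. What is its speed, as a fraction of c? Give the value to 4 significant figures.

β ≈ 0.9812

γ = L₀/L = 11.8/2.28 = 5.17544
β = √(1 − 1/γ²) = 0.9812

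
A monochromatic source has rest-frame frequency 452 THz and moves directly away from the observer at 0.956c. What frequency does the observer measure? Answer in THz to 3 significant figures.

f_obs ≈ 67.8 THz

Relativistic Doppler: f_obs = f_src √((1−β)/(1+β))
= 452 × √(0.044000/1.9560) = 452 × 0.14998 = 67.8 THz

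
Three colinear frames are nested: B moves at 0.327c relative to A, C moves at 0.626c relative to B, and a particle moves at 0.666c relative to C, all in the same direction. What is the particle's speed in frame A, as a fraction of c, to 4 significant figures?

Compose boost 2: (0.626 + 0.327)/(1 + 0.626×0.327) = 0.9530/1.20470 = 0.791067
Compose boost 3: (0.666 + 0.791067)/(1 + 0.666×0.791067) = 1.45707/1.52685 = 0.9543

u ≈ 0.9543c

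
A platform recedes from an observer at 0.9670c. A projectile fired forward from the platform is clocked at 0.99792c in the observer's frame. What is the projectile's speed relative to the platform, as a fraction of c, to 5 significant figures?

u' ≈ 0.88314c

Inverse velocity addition: u' = (u − v)/(1 − uv/c²)
= (0.99792 − 0.9670)/(1 − 0.99792×0.9670) = 0.030920/0.03501136 = 0.88314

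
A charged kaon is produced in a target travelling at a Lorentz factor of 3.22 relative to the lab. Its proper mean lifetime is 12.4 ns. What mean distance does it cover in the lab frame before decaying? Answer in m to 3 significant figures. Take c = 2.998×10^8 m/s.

d ≈ 11.4 m

β = √(1 − 1/γ²) = √(1 − 1/3.22²) = 0.95055
Dilated lifetime: Δt = γτ₀ = 3.22 × 12.4 ns = 39.928 ns
d = vΔt = 0.95055c × 39.928 ns = 2.8498×10^8 m/s × 3.9928×10^-8 s = 11.4 m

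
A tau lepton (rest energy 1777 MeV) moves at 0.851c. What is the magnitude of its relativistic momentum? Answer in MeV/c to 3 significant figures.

p ≈ 2880 MeV/c

γ = 1/√(1 − 0.851²) = 1.9042
p = γβm₀c = 1.9042 × 0.851 × 1777 MeV/c = 2880 MeV/c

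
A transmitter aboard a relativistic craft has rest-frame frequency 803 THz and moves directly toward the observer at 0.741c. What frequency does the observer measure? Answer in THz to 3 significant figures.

f_obs ≈ 2080 THz

Relativistic Doppler: f_obs = f_src √((1+β)/(1−β))
= 803 × √(1.7410/0.25900) = 803 × 2.5927 = 2080 THz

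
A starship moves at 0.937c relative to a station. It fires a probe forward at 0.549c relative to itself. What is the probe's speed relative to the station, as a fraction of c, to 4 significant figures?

u ≈ 0.9812c

Relativistic velocity addition: u = (u' + v)/(1 + u'v/c²)
= (0.549 + 0.937)/(1 + 0.549×0.937) = 1.486/1.51441 = 0.9812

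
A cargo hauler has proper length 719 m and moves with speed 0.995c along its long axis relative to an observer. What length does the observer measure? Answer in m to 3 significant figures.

γ = 1/√(1 − 0.995²) = 10.013
Length contraction: L = L₀/γ = 719/10.013 = 71.8 m

L ≈ 71.8 m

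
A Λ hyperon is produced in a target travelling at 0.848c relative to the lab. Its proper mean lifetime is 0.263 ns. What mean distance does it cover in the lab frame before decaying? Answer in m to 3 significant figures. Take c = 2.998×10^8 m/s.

d ≈ 0.126 m

γ = 1/√(1 − 0.848²) = 1.8868
Dilated lifetime: Δt = γτ₀ = 1.8868 × 0.263 ns = 0.49623 ns
d = vΔt = 0.848c × 0.49623 ns = 2.5423×10^8 m/s × 4.9623×10^-10 s = 0.126 m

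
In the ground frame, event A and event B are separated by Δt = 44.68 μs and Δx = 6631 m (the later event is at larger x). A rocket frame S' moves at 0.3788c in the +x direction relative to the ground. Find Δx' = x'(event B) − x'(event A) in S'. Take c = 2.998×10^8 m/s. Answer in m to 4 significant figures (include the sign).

γ = 1/√(1 − 0.3788²) = 1.08052
Δx' = γ(Δx − vΔt) = 1.08052 × (6631 m − 0.3788×(2.998×10^8 m/s)×44.68×10^-6 s)
= 1.08052 × (1556.95 m) = 1682 m

Δx' ≈ 1682 m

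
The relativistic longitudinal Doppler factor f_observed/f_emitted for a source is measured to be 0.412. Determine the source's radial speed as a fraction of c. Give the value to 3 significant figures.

β ≈ 0.710

f_obs/f_src = √((1−β)/(1+β)) = 0.412  ⇒  (1−β)/(1+β) = 0.16974
β = |1 − D²|/(1 + D²) = |1 − 0.16974|/(1 + 0.16974) = 0.710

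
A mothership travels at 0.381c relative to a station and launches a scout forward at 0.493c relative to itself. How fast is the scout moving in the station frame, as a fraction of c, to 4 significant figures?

Compose boost 2: (0.493 + 0.381)/(1 + 0.493×0.381) = 0.8740/1.18783 = 0.7358

u ≈ 0.7358c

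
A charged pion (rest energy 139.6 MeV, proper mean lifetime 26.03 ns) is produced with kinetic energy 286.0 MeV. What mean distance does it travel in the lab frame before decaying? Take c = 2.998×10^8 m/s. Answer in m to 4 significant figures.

γ = 1 + K/(m₀c²) = 1 + 286.0/139.6 = 3.04871
β = √(1 − 1/γ²) = 0.944675
Dilated lifetime: γτ₀ = 3.04871 × 26.03 ns = 79.3579 ns
d = βc·γτ₀ = 0.944675 × (2.998×10^8 m/s) × 7.93579×10^-8 s = 22.48 m

d ≈ 22.48 m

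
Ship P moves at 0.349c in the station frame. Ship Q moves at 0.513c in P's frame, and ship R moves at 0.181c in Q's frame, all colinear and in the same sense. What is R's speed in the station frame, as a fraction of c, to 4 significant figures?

Compose boost 2: (0.513 + 0.349)/(1 + 0.513×0.349) = 0.8620/1.17904 = 0.731105
Compose boost 3: (0.181 + 0.731105)/(1 + 0.181×0.731105) = 0.912105/1.13233 = 0.8055

u ≈ 0.8055c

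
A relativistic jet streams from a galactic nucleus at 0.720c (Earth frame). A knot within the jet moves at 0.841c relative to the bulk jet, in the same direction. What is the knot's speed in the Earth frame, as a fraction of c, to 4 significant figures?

Relativistic velocity addition: u = (u' + v)/(1 + u'v/c²)
= (0.841 + 0.720)/(1 + 0.841×0.720) = 1.561/1.60552 = 0.9723

u ≈ 0.9723c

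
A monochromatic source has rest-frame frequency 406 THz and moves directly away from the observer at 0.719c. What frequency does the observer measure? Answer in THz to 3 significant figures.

Relativistic Doppler: f_obs = f_src √((1−β)/(1+β))
= 406 × √(0.28100/1.7190) = 406 × 0.40431 = 164 THz

f_obs ≈ 164 THz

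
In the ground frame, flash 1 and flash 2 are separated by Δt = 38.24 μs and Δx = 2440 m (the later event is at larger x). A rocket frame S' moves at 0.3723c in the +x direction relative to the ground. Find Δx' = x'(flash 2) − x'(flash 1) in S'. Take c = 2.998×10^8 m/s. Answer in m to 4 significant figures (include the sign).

Δx' ≈ -1970 m

γ = 1/√(1 − 0.3723²) = 1.07746
Δx' = γ(Δx − vΔt) = 1.07746 × (2440 m − 0.3723×(2.998×10^8 m/s)×38.24×10^-6 s)
= 1.07746 × (-1828.18 m) = -1970 m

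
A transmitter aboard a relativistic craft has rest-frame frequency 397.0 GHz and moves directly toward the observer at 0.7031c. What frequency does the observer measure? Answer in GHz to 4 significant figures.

Relativistic Doppler: f_obs = f_src √((1+β)/(1−β))
= 397.0 × √(1.70310/0.296900) = 397.0 × 2.39505 = 950.8 GHz

f_obs ≈ 950.8 GHz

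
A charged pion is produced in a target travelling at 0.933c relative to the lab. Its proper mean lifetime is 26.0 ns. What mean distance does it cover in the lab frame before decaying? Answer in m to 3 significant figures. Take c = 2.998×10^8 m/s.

γ = 1/√(1 − 0.933²) = 2.7787
Dilated lifetime: Δt = γτ₀ = 2.7787 × 26.0 ns = 72.247 ns
d = vΔt = 0.933c × 72.247 ns = 2.7971×10^8 m/s × 7.2247×10^-8 s = 20.2 m

d ≈ 20.2 m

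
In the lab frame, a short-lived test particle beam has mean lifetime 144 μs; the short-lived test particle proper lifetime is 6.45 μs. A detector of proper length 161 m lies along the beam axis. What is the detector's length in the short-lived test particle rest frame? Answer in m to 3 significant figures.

Time dilation ⇒ γ = Δt/τ₀ = 144/6.45 = 22.326
Length contraction: L = L₀/γ = 161/22.326 = 7.21 m

L ≈ 7.21 m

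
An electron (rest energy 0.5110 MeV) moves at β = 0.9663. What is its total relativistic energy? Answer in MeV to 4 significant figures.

γ = 1/√(1 − 0.9663²) = 3.88472
E = γm₀c² = 3.88472 × 0.5110 MeV = 1.985 MeV

E ≈ 1.985 MeV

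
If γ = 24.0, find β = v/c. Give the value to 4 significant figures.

β = √(1 − 1/γ²) = √(1 − 1/24.0²) = √(0.998264) = 0.9991

β ≈ 0.9991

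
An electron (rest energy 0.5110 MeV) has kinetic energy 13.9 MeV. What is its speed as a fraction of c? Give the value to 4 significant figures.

γ = 1 + K/(m₀c²) = 1 + 13.9/0.5110 = 28.2016
β = √(1 − 1/γ²) = 0.9994

β ≈ 0.9994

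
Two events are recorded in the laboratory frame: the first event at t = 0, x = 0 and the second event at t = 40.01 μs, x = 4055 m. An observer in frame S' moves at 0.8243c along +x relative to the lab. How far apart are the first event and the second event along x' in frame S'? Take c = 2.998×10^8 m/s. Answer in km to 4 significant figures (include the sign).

γ = 1/√(1 − 0.8243²) = 1.76631
Δx' = γ(Δx − vΔt) = 1.76631 × (4055 m − 0.8243×(2.998×10^8 m/s)×40.01×10^-6 s)
= 1.76631 × (-5832.48 m) = -10.30 km

Δx' ≈ -10.30 km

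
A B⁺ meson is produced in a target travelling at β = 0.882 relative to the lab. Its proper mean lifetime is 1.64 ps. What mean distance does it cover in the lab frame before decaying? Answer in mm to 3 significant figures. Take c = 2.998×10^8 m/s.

γ = 1/√(1 − 0.882²) = 2.1220
Dilated lifetime: Δt = γτ₀ = 2.1220 × 1.64 ps = 3.4801 ps
d = vΔt = 0.882c × 3.4801 ps = 2.6442×10^8 m/s × 3.4801×10^-12 s = 0.920 mm

d ≈ 0.920 mm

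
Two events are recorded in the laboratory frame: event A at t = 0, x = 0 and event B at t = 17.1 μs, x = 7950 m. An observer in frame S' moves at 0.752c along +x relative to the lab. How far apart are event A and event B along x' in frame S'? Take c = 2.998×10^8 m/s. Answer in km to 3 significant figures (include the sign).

Δx' ≈ 6.21 km

γ = 1/√(1 − 0.752²) = 1.5171
Δx' = γ(Δx − vΔt) = 1.5171 × (7950 m − 0.752×(2.998×10^8 m/s)×17.1×10^-6 s)
= 1.5171 × (4094.8 m) = 6.21 km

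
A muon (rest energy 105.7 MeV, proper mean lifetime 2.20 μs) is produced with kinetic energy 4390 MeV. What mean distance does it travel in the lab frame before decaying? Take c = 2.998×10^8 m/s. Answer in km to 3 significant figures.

γ = 1 + K/(m₀c²) = 1 + 4390/105.7 = 42.533
β = √(1 − 1/γ²) = 0.99972
Dilated lifetime: γτ₀ = 42.533 × 2.20 μs = 93.572 μs
d = βc·γτ₀ = 0.99972 × (2.998×10^8 m/s) × 9.3572×10^-5 s = 28.0 km

d ≈ 28.0 km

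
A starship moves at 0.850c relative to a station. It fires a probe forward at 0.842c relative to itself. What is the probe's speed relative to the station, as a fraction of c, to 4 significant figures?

u ≈ 0.9862c

Relativistic velocity addition: u = (u' + v)/(1 + u'v/c²)
= (0.842 + 0.850)/(1 + 0.842×0.850) = 1.692/1.71570 = 0.9862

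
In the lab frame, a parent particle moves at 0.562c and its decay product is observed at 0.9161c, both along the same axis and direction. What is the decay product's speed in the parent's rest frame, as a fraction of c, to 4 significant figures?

Inverse velocity addition: u' = (u − v)/(1 − uv/c²)
= (0.9161 − 0.562)/(1 − 0.9161×0.562) = 0.3541/0.485152 = 0.7299

u' ≈ 0.7299c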